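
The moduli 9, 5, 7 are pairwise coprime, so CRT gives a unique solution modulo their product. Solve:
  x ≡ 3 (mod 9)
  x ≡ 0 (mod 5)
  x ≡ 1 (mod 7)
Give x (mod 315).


Moduli 9, 5, 7 are pairwise coprime; by CRT there is a unique solution modulo M = 9 · 5 · 7 = 315.
Solve pairwise, accumulating the modulus:
  Start with x ≡ 3 (mod 9).
  Combine with x ≡ 0 (mod 5): since gcd(9, 5) = 1, we get a unique residue mod 45.
    Write x = 3 + 9·t and substitute into x ≡ 0 (mod 5): 9·t ≡ 0 − 3 = -3 (mod 5).
    Reduce coefficients mod 5: 4·t ≡ 2 (mod 5).
    The inverse of 4 mod 5 is 4 (since 4·4 = 16 = 3·5 + 1), so t ≡ 4·2 = 8 ≡ 3 (mod 5).
    Then x = 3 + 9·3 = 30, valid modulo lcm(9, 5) = 45: x ≡ 30 (mod 45).
  Combine with x ≡ 1 (mod 7): since gcd(45, 7) = 1, we get a unique residue mod 315.
    Write x = 30 + 45·t and substitute into x ≡ 1 (mod 7): 45·t ≡ 1 − 30 = -29 (mod 7).
    Reduce coefficients mod 7: 3·t ≡ 6 (mod 7).
    The inverse of 3 mod 7 is 5 (since 3·5 = 15 = 2·7 + 1), so t ≡ 5·6 = 30 ≡ 2 (mod 7).
    Then x = 30 + 45·2 = 120, valid modulo lcm(45, 7) = 315: x ≡ 120 (mod 315).
Verify: 120 mod 9 = 3 ✓, 120 mod 5 = 0 ✓, 120 mod 7 = 1 ✓.

x ≡ 120 (mod 315).


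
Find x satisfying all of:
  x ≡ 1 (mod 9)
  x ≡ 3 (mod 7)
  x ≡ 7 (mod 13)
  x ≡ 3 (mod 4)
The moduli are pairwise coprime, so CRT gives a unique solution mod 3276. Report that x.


Product of moduli M = 9 · 7 · 13 · 4 = 3276.
Merge one congruence at a time:
  Start: x ≡ 1 (mod 9).
  Combine with x ≡ 3 (mod 7); new modulus lcm = 63.
    Write x = 1 + 9·t and substitute into x ≡ 3 (mod 7): 9·t ≡ 3 − 1 = 2 (mod 7).
    Reduce coefficients mod 7: 2·t ≡ 2 (mod 7).
    The inverse of 2 mod 7 is 4 (since 2·4 = 8 = 1·7 + 1), so t ≡ 4·2 = 8 ≡ 1 (mod 7).
    Then x = 1 + 9·1 = 10, valid modulo lcm(9, 7) = 63: x ≡ 10 (mod 63).
  Combine with x ≡ 7 (mod 13); new modulus lcm = 819.
    Write x = 10 + 63·t and substitute into x ≡ 7 (mod 13): 63·t ≡ 7 − 10 = -3 (mod 13).
    Reduce coefficients mod 13: 11·t ≡ 10 (mod 13).
    The inverse of 11 mod 13 is 6 (since 11·6 = 66 = 5·13 + 1), so t ≡ 6·10 = 60 ≡ 8 (mod 13).
    Then x = 10 + 63·8 = 514, valid modulo lcm(63, 13) = 819: x ≡ 514 (mod 819).
  Combine with x ≡ 3 (mod 4); new modulus lcm = 3276.
    Write x = 514 + 819·t and substitute into x ≡ 3 (mod 4): 819·t ≡ 3 − 514 = -511 (mod 4).
    Reduce coefficients mod 4: 3·t ≡ 1 (mod 4).
    The inverse of 3 mod 4 is 3 (since 3·3 = 9 = 2·4 + 1), so t ≡ 3·1 = 3 ≡ 3 (mod 4).
    Then x = 514 + 819·3 = 2971, valid modulo lcm(819, 4) = 3276: x ≡ 2971 (mod 3276).
Verify against each original: 2971 mod 9 = 1, 2971 mod 7 = 3, 2971 mod 13 = 7, 2971 mod 4 = 3.

x ≡ 2971 (mod 3276).


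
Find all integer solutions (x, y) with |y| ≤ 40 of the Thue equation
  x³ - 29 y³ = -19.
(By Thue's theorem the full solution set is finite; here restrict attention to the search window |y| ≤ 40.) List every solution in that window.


The equation is x³ - 29y³ = -19. For fixed y, x³ = 29·y³ − 19, so a solution requires the RHS to be a perfect cube.
Strategy: iterate y from -40 to 40, compute RHS = 29·y³ − 19, and check whether it is a (positive or negative) perfect cube.
Check small values of y:
  y = 0: RHS = -19 is not a perfect cube.
  y = 1: RHS = 10 is not a perfect cube.
  y = -1: RHS = -48 is not a perfect cube.
  y = 2: RHS = 213 is not a perfect cube.
  y = -2: RHS = -251 is not a perfect cube.
  y = 3: RHS = 764 is not a perfect cube.
  y = -3: RHS = -802 is not a perfect cube.
Continuing the search up to |y| = 40 finds no solutions either.
No (x, y) in the scanned range satisfies the equation.

No integer solutions with |y| ≤ 40.


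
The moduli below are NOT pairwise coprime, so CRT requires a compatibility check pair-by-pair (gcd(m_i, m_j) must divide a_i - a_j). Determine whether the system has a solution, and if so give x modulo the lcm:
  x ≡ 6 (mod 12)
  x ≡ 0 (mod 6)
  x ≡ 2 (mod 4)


Moduli 12, 6, 4 are not pairwise coprime, so CRT works modulo lcm(m_i) when all pairwise compatibility conditions hold.
Pairwise compatibility: gcd(m_i, m_j) must divide a_i - a_j for every pair.
Merge one congruence at a time:
  Start: x ≡ 6 (mod 12).
  Combine with x ≡ 0 (mod 6): gcd(12, 6) = 6; 0 - 6 = -6, which IS divisible by 6, so compatible.
    Write x = 6 + 12·t and substitute into x ≡ 0 (mod 6): 12·t ≡ 0 − 6 = -6 (mod 6).
    Divide the congruence (and modulus) by g = 6: 2·t ≡ -1 (mod 1).
    Modulo 1 every t works; take t = 0.
    Then x = 6 + 12·0 = 6, valid modulo lcm(12, 6) = 12: x ≡ 6 (mod 12).
  Combine with x ≡ 2 (mod 4): gcd(12, 4) = 4; 2 - 6 = -4, which IS divisible by 4, so compatible.
    Write x = 6 + 12·t and substitute into x ≡ 2 (mod 4): 12·t ≡ 2 − 6 = -4 (mod 4).
    Divide the congruence (and modulus) by g = 4: 3·t ≡ -1 (mod 1).
    Modulo 1 every t works; take t = 0.
    Then x = 6 + 12·0 = 6, valid modulo lcm(12, 4) = 12: x ≡ 6 (mod 12).
Verify: 6 mod 12 = 6, 6 mod 6 = 0, 6 mod 4 = 2.

x ≡ 6 (mod 12).


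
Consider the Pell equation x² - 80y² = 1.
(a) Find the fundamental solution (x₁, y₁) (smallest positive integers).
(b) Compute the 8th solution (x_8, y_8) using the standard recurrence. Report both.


Step 1: Find the fundamental solution (x₁, y₁) of x² - 80y² = 1.
  Expand √80 as a continued fraction. a₀ = ⌊√80⌋ = 8; iterate m_{k+1} = d_k·a_k − m_k, d_{k+1} = (80 − m_{k+1}²)/d_k, a_{k+1} = ⌊(a₀ + m_{k+1})/d_{k+1}⌋ (starting m₀ = 0, d₀ = 1), with convergents p_k = a_k·p_{k-1} + p_{k-2}, q_k = a_k·q_{k-1} + q_{k-2} (p₋₁ = 1, q₋₁ = 0):
  k = 0: a₀ = 8; p₀/q₀ = 8/1; p₀² − 80·q₀² = 64 − 80 = -16.
  k = 1: m = 8, d = 16, a = ⌊(8 + 8)/16⌋ = 1; p/q = (1·8 + 1)/(1·1 + 0) = 9/1; p² − 80·q² = 81 − 80 = 1.
  The first convergent with p² − 80·q² = 1 gives the fundamental solution (x₁, y₁) = (9, 1).
Step 2: Apply the recurrence (x_{n+1}, y_{n+1}) = (x₁x_n + 80y₁y_n, x₁y_n + y₁x_n) repeatedly.
  From (x_1, y_1) = (9, 1): x_2 = 9·9 + 80·1·1 = 161; y_2 = 9·1 + 1·9 = 18.
  From (x_2, y_2) = (161, 18): x_3 = 9·161 + 80·1·18 = 2889; y_3 = 9·18 + 1·161 = 323.
  From (x_3, y_3) = (2889, 323): x_4 = 9·2889 + 80·1·323 = 51841; y_4 = 9·323 + 1·2889 = 5796.
  From (x_4, y_4) = (51841, 5796): x_5 = 9·51841 + 80·1·5796 = 930249; y_5 = 9·5796 + 1·51841 = 104005.
  From (x_5, y_5) = (930249, 104005): x_6 = 9·930249 + 80·1·104005 = 16692641; y_6 = 9·104005 + 1·930249 = 1866294.
  From (x_6, y_6) = (16692641, 1866294): x_7 = 9·16692641 + 80·1·1866294 = 299537289; y_7 = 9·1866294 + 1·16692641 = 33489287.
  From (x_7, y_7) = (299537289, 33489287): x_8 = 9·299537289 + 80·1·33489287 = 5374978561; y_8 = 9·33489287 + 1·299537289 = 600940872.
Step 3: Verify x_8² - 80·y_8² = 28890394531209630721 - 28890394531209630720 = 1 (should be 1). ✓

(x_1, y_1) = (9, 1); (x_8, y_8) = (5374978561, 600940872).


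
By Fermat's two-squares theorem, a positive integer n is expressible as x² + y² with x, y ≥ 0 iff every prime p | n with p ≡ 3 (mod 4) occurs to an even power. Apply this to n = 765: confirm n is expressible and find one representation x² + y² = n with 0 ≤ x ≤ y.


Step 1: Factor n = 765 = 3^2 · 5 · 17.
Step 2: Check the mod-4 condition on each prime factor: 3 ≡ 3 (mod 4), exponent 2 (must be even); 5 ≡ 1 (mod 4), exponent 1; 17 ≡ 1 (mod 4), exponent 1.
All primes ≡ 3 (mod 4) appear to even exponent (or don't appear), so by the two-squares theorem n IS expressible as a sum of two squares.
Step 3: Build a representation. Group n = k² · m with k = 3 and m = 5 · 17 = 85 (a product of primes ≡ 1 (mod 4)); a representation of m scales to one of n via (k·x)² + (k·y)² = k²(x² + y²). Each prime p ≡ 1 (mod 4) is itself a sum of two squares; find a² by testing p − a² for a perfect square:
  5: 5 − 1² = 4 = 2² ⇒ 5 = 1² + 2².
  17: 17 − 1² = 16 = 4² ⇒ 17 = 1² + 4².
  Combine using the Brahmagupta–Fibonacci identity (a² + b²)(c² + d²) = (ac − bd)² + (ad + bc)² = (ac + bd)² + (ad − bc)²:
  5 · 17 = 85: from (1² + 2²)(1² + 4²), take (1·1 − 2·4, 1·4 + 2·1) = (1 − 8, 4 + 2) = (-7, 6); dropping signs (only squares matter) gives (7, 6); check 7² + 6² = 49 + 36 = 85 ✓.
  Scale by k = 3: (3·7, 3·6) = (21, 18).
Step 4: Order so x ≤ y and verify: 18² + 21² = 324 + 441 = 765 = n. ✓

n = 765 = 18² + 21² (one valid representation with x ≤ y).


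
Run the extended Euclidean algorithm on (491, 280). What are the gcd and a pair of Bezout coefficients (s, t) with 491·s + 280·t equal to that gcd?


Euclidean algorithm on (491, 280) — divide until remainder is 0:
  491 = 1 · 280 + 211
  280 = 1 · 211 + 69
  211 = 3 · 69 + 4
  69 = 17 · 4 + 1
  4 = 4 · 1 + 0
gcd(491, 280) = 1.
Track Bezout coefficients alongside the remainders: start with r₀ = 491 = a·1 + b·0 (s = 1, t = 0) and r₁ = 280 = a·0 + b·1 (s = 0, t = 1); each new remainder r_{k+1} = r_{k-1} − q_k·r_k inherits s_{k+1} = s_{k-1} − q_k·s_k, t_{k+1} = t_{k-1} − q_k·t_k, so r_k = a·s_k + b·t_k at every step:
  q = 1: r = 211, s = 1 − 1·0 = 1, t = 0 − 1·1 = -1  (check: 491·1 + 280·(-1) = 211)
  q = 1: r = 69, s = 0 − 1·1 = -1, t = 1 − 1·(-1) = 2  (check: 491·(-1) + 280·2 = 69)
  q = 3: r = 4, s = 1 − 3·(-1) = 4, t = -1 − 3·2 = -7  (check: 491·4 + 280·(-7) = 4)
  q = 17: r = 1, s = -1 − 17·4 = -69, t = 2 − 17·(-7) = 121  (check: 491·(-69) + 280·121 = 1)
The row with r = 1 (the gcd) gives the Bezout coefficients s = -69, t = 121.
Result: 491 · (-69) + 280 · (121) = 1.

gcd(491, 280) = 1; s = -69, t = 121 (check: 491·(-69) + 280·121 = 1).


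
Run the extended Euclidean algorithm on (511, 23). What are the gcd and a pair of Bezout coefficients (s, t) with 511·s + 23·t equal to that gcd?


Euclidean algorithm on (511, 23) — divide until remainder is 0:
  511 = 22 · 23 + 5
  23 = 4 · 5 + 3
  5 = 1 · 3 + 2
  3 = 1 · 2 + 1
  2 = 2 · 1 + 0
gcd(511, 23) = 1.
Track Bezout coefficients alongside the remainders: start with r₀ = 511 = a·1 + b·0 (s = 1, t = 0) and r₁ = 23 = a·0 + b·1 (s = 0, t = 1); each new remainder r_{k+1} = r_{k-1} − q_k·r_k inherits s_{k+1} = s_{k-1} − q_k·s_k, t_{k+1} = t_{k-1} − q_k·t_k, so r_k = a·s_k + b·t_k at every step:
  q = 22: r = 5, s = 1 − 22·0 = 1, t = 0 − 22·1 = -22  (check: 511·1 + 23·(-22) = 5)
  q = 4: r = 3, s = 0 − 4·1 = -4, t = 1 − 4·(-22) = 89  (check: 511·(-4) + 23·89 = 3)
  q = 1: r = 2, s = 1 − 1·(-4) = 5, t = -22 − 1·89 = -111  (check: 511·5 + 23·(-111) = 2)
  q = 1: r = 1, s = -4 − 1·5 = -9, t = 89 − 1·(-111) = 200  (check: 511·(-9) + 23·200 = 1)
The row with r = 1 (the gcd) gives the Bezout coefficients s = -9, t = 200.
Result: 511 · (-9) + 23 · (200) = 1.

gcd(511, 23) = 1; s = -9, t = 200 (check: 511·(-9) + 23·200 = 1).


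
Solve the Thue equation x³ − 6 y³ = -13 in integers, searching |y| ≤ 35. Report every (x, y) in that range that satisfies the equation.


The equation is x³ - 6y³ = -13. For fixed y, x³ = 6·y³ − 13, so a solution requires the RHS to be a perfect cube.
Strategy: iterate y from -35 to 35, compute RHS = 6·y³ − 13, and check whether it is a (positive or negative) perfect cube.
Check small values of y:
  y = 0: RHS = -13 is not a perfect cube.
  y = 1: RHS = -7 is not a perfect cube.
  y = -1: RHS = -19 is not a perfect cube.
  y = 2: RHS = 35 is not a perfect cube.
  y = -2: RHS = -61 is not a perfect cube.
  y = 3: RHS = 149 is not a perfect cube.
  y = -3: RHS = -175 is not a perfect cube.
Continuing the search up to |y| = 35 finds no solutions either.
No (x, y) in the scanned range satisfies the equation.

No integer solutions with |y| ≤ 35.


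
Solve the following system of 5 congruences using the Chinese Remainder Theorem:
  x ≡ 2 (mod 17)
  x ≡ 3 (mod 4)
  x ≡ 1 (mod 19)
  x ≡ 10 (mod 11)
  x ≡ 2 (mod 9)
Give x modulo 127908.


Product of moduli M = 17 · 4 · 19 · 11 · 9 = 127908.
Merge one congruence at a time:
  Start: x ≡ 2 (mod 17).
  Combine with x ≡ 3 (mod 4); new modulus lcm = 68.
    Write x = 2 + 17·t and substitute into x ≡ 3 (mod 4): 17·t ≡ 3 − 2 = 1 (mod 4).
    Reduce coefficients mod 4: 1·t ≡ 1 (mod 4).
    So t ≡ 1 (mod 4).
    Then x = 2 + 17·1 = 19, valid modulo lcm(17, 4) = 68: x ≡ 19 (mod 68).
  Combine with x ≡ 1 (mod 19); new modulus lcm = 1292.
    Write x = 19 + 68·t and substitute into x ≡ 1 (mod 19): 68·t ≡ 1 − 19 = -18 (mod 19).
    Reduce coefficients mod 19: 11·t ≡ 1 (mod 19).
    The inverse of 11 mod 19 is 7 (since 11·7 = 77 = 4·19 + 1), so t ≡ 7·1 = 7 ≡ 7 (mod 19).
    Then x = 19 + 68·7 = 495, valid modulo lcm(68, 19) = 1292: x ≡ 495 (mod 1292).
  Combine with x ≡ 10 (mod 11); new modulus lcm = 14212.
    Write x = 495 + 1292·t and substitute into x ≡ 10 (mod 11): 1292·t ≡ 10 − 495 = -485 (mod 11).
    Reduce coefficients mod 11: 5·t ≡ 10 (mod 11).
    The inverse of 5 mod 11 is 9 (since 5·9 = 45 = 4·11 + 1), so t ≡ 9·10 = 90 ≡ 2 (mod 11).
    Then x = 495 + 1292·2 = 3079, valid modulo lcm(1292, 11) = 14212: x ≡ 3079 (mod 14212).
  Combine with x ≡ 2 (mod 9); new modulus lcm = 127908.
    Write x = 3079 + 14212·t and substitute into x ≡ 2 (mod 9): 14212·t ≡ 2 − 3079 = -3077 (mod 9).
    Reduce coefficients mod 9: 1·t ≡ 1 (mod 9).
    So t ≡ 1 (mod 9).
    Then x = 3079 + 14212·1 = 17291, valid modulo lcm(14212, 9) = 127908: x ≡ 17291 (mod 127908).
Verify against each original: 17291 mod 17 = 2, 17291 mod 4 = 3, 17291 mod 19 = 1, 17291 mod 11 = 10, 17291 mod 9 = 2.

x ≡ 17291 (mod 127908).


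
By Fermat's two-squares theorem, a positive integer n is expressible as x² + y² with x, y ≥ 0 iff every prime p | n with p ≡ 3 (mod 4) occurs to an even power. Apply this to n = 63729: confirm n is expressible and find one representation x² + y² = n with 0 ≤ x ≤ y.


Step 1: Factor n = 63729 = 3^2 · 73 · 97.
Step 2: Check the mod-4 condition on each prime factor: 3 ≡ 3 (mod 4), exponent 2 (must be even); 73 ≡ 1 (mod 4), exponent 1; 97 ≡ 1 (mod 4), exponent 1.
All primes ≡ 3 (mod 4) appear to even exponent (or don't appear), so by the two-squares theorem n IS expressible as a sum of two squares.
Step 3: Build a representation. Group n = k² · m with k = 3 and m = 73 · 97 = 7081 (a product of primes ≡ 1 (mod 4)); a representation of m scales to one of n via (k·x)² + (k·y)² = k²(x² + y²). Each prime p ≡ 1 (mod 4) is itself a sum of two squares; find a² by testing p − a² for a perfect square:
  73: 73 − 1² = 72, 73 − 2² = 69, 73 − 3² = 64 = 8² ⇒ 73 = 3² + 8².
  97: 97 − 1² = 96, 97 − 2² = 93, 97 − 3² = 88, 97 − 4² = 81 = 9² ⇒ 97 = 4² + 9².
  Combine using the Brahmagupta–Fibonacci identity (a² + b²)(c² + d²) = (ac − bd)² + (ad + bc)² = (ac + bd)² + (ad − bc)²:
  73 · 97 = 7081: from (3² + 8²)(4² + 9²), take (3·4 − 8·9, 3·9 + 8·4) = (12 − 72, 27 + 32) = (-60, 59); dropping signs (only squares matter) gives (60, 59); check 60² + 59² = 3600 + 3481 = 7081 ✓.
  Scale by k = 3: (3·60, 3·59) = (180, 177).
Step 4: Order so x ≤ y and verify: 177² + 180² = 31329 + 32400 = 63729 = n. ✓

n = 63729 = 177² + 180² (one valid representation with x ≤ y).


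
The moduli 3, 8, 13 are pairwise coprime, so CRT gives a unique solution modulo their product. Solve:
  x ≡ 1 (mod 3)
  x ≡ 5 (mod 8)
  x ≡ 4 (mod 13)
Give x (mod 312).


Moduli 3, 8, 13 are pairwise coprime; by CRT there is a unique solution modulo M = 3 · 8 · 13 = 312.
Solve pairwise, accumulating the modulus:
  Start with x ≡ 1 (mod 3).
  Combine with x ≡ 5 (mod 8): since gcd(3, 8) = 1, we get a unique residue mod 24.
    Write x = 1 + 3·t and substitute into x ≡ 5 (mod 8): 3·t ≡ 5 − 1 = 4 (mod 8).
    The inverse of 3 mod 8 is 3 (since 3·3 = 9 = 1·8 + 1), so t ≡ 3·4 = 12 ≡ 4 (mod 8).
    Then x = 1 + 3·4 = 13, valid modulo lcm(3, 8) = 24: x ≡ 13 (mod 24).
  Combine with x ≡ 4 (mod 13): since gcd(24, 13) = 1, we get a unique residue mod 312.
    Write x = 13 + 24·t and substitute into x ≡ 4 (mod 13): 24·t ≡ 4 − 13 = -9 (mod 13).
    Reduce coefficients mod 13: 11·t ≡ 4 (mod 13).
    The inverse of 11 mod 13 is 6 (since 11·6 = 66 = 5·13 + 1), so t ≡ 6·4 = 24 ≡ 11 (mod 13).
    Then x = 13 + 24·11 = 277, valid modulo lcm(24, 13) = 312: x ≡ 277 (mod 312).
Verify: 277 mod 3 = 1 ✓, 277 mod 8 = 5 ✓, 277 mod 13 = 4 ✓.

x ≡ 277 (mod 312).


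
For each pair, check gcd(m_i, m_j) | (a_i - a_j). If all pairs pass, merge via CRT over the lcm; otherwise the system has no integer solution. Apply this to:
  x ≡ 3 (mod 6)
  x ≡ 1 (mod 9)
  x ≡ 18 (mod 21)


Moduli 6, 9, 21 are not pairwise coprime, so CRT works modulo lcm(m_i) when all pairwise compatibility conditions hold.
Pairwise compatibility: gcd(m_i, m_j) must divide a_i - a_j for every pair.
Merge one congruence at a time:
  Start: x ≡ 3 (mod 6).
  Combine with x ≡ 1 (mod 9): gcd(6, 9) = 3, and 1 - 3 = -2 is NOT divisible by 3.
    ⇒ system is inconsistent (no integer solution).

No solution (the system is inconsistent).


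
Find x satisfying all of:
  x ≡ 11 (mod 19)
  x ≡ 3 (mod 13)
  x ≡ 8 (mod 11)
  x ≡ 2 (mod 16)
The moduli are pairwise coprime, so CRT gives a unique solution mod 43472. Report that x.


Product of moduli M = 19 · 13 · 11 · 16 = 43472.
Merge one congruence at a time:
  Start: x ≡ 11 (mod 19).
  Combine with x ≡ 3 (mod 13); new modulus lcm = 247.
    Write x = 11 + 19·t and substitute into x ≡ 3 (mod 13): 19·t ≡ 3 − 11 = -8 (mod 13).
    Reduce coefficients mod 13: 6·t ≡ 5 (mod 13).
    The inverse of 6 mod 13 is 11 (since 6·11 = 66 = 5·13 + 1), so t ≡ 11·5 = 55 ≡ 3 (mod 13).
    Then x = 11 + 19·3 = 68, valid modulo lcm(19, 13) = 247: x ≡ 68 (mod 247).
  Combine with x ≡ 8 (mod 11); new modulus lcm = 2717.
    Write x = 68 + 247·t and substitute into x ≡ 8 (mod 11): 247·t ≡ 8 − 68 = -60 (mod 11).
    Reduce coefficients mod 11: 5·t ≡ 6 (mod 11).
    The inverse of 5 mod 11 is 9 (since 5·9 = 45 = 4·11 + 1), so t ≡ 9·6 = 54 ≡ 10 (mod 11).
    Then x = 68 + 247·10 = 2538, valid modulo lcm(247, 11) = 2717: x ≡ 2538 (mod 2717).
  Combine with x ≡ 2 (mod 16); new modulus lcm = 43472.
    Write x = 2538 + 2717·t and substitute into x ≡ 2 (mod 16): 2717·t ≡ 2 − 2538 = -2536 (mod 16).
    Reduce coefficients mod 16: 13·t ≡ 8 (mod 16).
    The inverse of 13 mod 16 is 5 (since 13·5 = 65 = 4·16 + 1), so t ≡ 5·8 = 40 ≡ 8 (mod 16).
    Then x = 2538 + 2717·8 = 24274, valid modulo lcm(2717, 16) = 43472: x ≡ 24274 (mod 43472).
Verify against each original: 24274 mod 19 = 11, 24274 mod 13 = 3, 24274 mod 11 = 8, 24274 mod 16 = 2.

x ≡ 24274 (mod 43472).


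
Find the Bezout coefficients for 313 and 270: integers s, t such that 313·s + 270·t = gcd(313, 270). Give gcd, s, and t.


Euclidean algorithm on (313, 270) — divide until remainder is 0:
  313 = 1 · 270 + 43
  270 = 6 · 43 + 12
  43 = 3 · 12 + 7
  12 = 1 · 7 + 5
  7 = 1 · 5 + 2
  5 = 2 · 2 + 1
  2 = 2 · 1 + 0
gcd(313, 270) = 1.
Track Bezout coefficients alongside the remainders: start with r₀ = 313 = a·1 + b·0 (s = 1, t = 0) and r₁ = 270 = a·0 + b·1 (s = 0, t = 1); each new remainder r_{k+1} = r_{k-1} − q_k·r_k inherits s_{k+1} = s_{k-1} − q_k·s_k, t_{k+1} = t_{k-1} − q_k·t_k, so r_k = a·s_k + b·t_k at every step:
  q = 1: r = 43, s = 1 − 1·0 = 1, t = 0 − 1·1 = -1  (check: 313·1 + 270·(-1) = 43)
  q = 6: r = 12, s = 0 − 6·1 = -6, t = 1 − 6·(-1) = 7  (check: 313·(-6) + 270·7 = 12)
  q = 3: r = 7, s = 1 − 3·(-6) = 19, t = -1 − 3·7 = -22  (check: 313·19 + 270·(-22) = 7)
  q = 1: r = 5, s = -6 − 1·19 = -25, t = 7 − 1·(-22) = 29  (check: 313·(-25) + 270·29 = 5)
  q = 1: r = 2, s = 19 − 1·(-25) = 44, t = -22 − 1·29 = -51  (check: 313·44 + 270·(-51) = 2)
  q = 2: r = 1, s = -25 − 2·44 = -113, t = 29 − 2·(-51) = 131  (check: 313·(-113) + 270·131 = 1)
The row with r = 1 (the gcd) gives the Bezout coefficients s = -113, t = 131.
Result: 313 · (-113) + 270 · (131) = 1.

gcd(313, 270) = 1; s = -113, t = 131 (check: 313·(-113) + 270·131 = 1).


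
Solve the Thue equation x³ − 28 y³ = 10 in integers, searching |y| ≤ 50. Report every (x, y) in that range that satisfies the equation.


The equation is x³ - 28y³ = 10. For fixed y, x³ = 28·y³ + 10, so a solution requires the RHS to be a perfect cube.
Strategy: iterate y from -50 to 50, compute RHS = 28·y³ + 10, and check whether it is a (positive or negative) perfect cube.
Check small values of y:
  y = 0: RHS = 10 is not a perfect cube.
  y = 1: RHS = 38 is not a perfect cube.
  y = -1: RHS = -18 is not a perfect cube.
  y = 2: RHS = 234 is not a perfect cube.
  y = -2: RHS = -214 is not a perfect cube.
  y = 3: RHS = 766 is not a perfect cube.
  y = -3: RHS = -746 is not a perfect cube.
Continuing the search up to |y| = 50 finds no solutions either.
No (x, y) in the scanned range satisfies the equation.

No integer solutions with |y| ≤ 50.


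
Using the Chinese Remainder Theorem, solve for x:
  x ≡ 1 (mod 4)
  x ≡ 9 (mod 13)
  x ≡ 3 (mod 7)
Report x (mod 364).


Moduli 4, 13, 7 are pairwise coprime; by CRT there is a unique solution modulo M = 4 · 13 · 7 = 364.
Solve pairwise, accumulating the modulus:
  Start with x ≡ 1 (mod 4).
  Combine with x ≡ 9 (mod 13): since gcd(4, 13) = 1, we get a unique residue mod 52.
    Write x = 1 + 4·t and substitute into x ≡ 9 (mod 13): 4·t ≡ 9 − 1 = 8 (mod 13).
    The inverse of 4 mod 13 is 10 (since 4·10 = 40 = 3·13 + 1), so t ≡ 10·8 = 80 ≡ 2 (mod 13).
    Then x = 1 + 4·2 = 9, valid modulo lcm(4, 13) = 52: x ≡ 9 (mod 52).
  Combine with x ≡ 3 (mod 7): since gcd(52, 7) = 1, we get a unique residue mod 364.
    Write x = 9 + 52·t and substitute into x ≡ 3 (mod 7): 52·t ≡ 3 − 9 = -6 (mod 7).
    Reduce coefficients mod 7: 3·t ≡ 1 (mod 7).
    The inverse of 3 mod 7 is 5 (since 3·5 = 15 = 2·7 + 1), so t ≡ 5·1 = 5 ≡ 5 (mod 7).
    Then x = 9 + 52·5 = 269, valid modulo lcm(52, 7) = 364: x ≡ 269 (mod 364).
Verify: 269 mod 4 = 1 ✓, 269 mod 13 = 9 ✓, 269 mod 7 = 3 ✓.

x ≡ 269 (mod 364).


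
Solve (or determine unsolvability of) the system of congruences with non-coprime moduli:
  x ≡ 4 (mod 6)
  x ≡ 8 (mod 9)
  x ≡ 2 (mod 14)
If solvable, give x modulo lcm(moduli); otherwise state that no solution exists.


Moduli 6, 9, 14 are not pairwise coprime, so CRT works modulo lcm(m_i) when all pairwise compatibility conditions hold.
Pairwise compatibility: gcd(m_i, m_j) must divide a_i - a_j for every pair.
Merge one congruence at a time:
  Start: x ≡ 4 (mod 6).
  Combine with x ≡ 8 (mod 9): gcd(6, 9) = 3, and 8 - 4 = 4 is NOT divisible by 3.
    ⇒ system is inconsistent (no integer solution).

No solution (the system is inconsistent).


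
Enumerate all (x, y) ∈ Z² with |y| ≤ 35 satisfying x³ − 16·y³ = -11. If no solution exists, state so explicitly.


The equation is x³ - 16y³ = -11. For fixed y, x³ = 16·y³ − 11, so a solution requires the RHS to be a perfect cube.
Strategy: iterate y from -35 to 35, compute RHS = 16·y³ − 11, and check whether it is a (positive or negative) perfect cube.
Check small values of y:
  y = 0: RHS = -11 is not a perfect cube.
  y = 1: RHS = 5 is not a perfect cube.
  y = -1: RHS = -27 = (-3)³ ⇒ x = -3 works.
  y = 2: RHS = 117 is not a perfect cube.
  y = -2: RHS = -139 is not a perfect cube.
  y = 3: RHS = 421 is not a perfect cube.
  y = -3: RHS = -443 is not a perfect cube.
Continuing the search up to |y| = 35 finds no further solutions beyond those listed.
Collected solutions: (-3, -1).

Solutions (with |y| ≤ 35): (-3, -1).


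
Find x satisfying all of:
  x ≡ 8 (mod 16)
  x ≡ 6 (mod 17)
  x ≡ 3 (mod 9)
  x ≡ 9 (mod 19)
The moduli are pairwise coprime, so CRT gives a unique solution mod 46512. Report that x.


Product of moduli M = 16 · 17 · 9 · 19 = 46512.
Merge one congruence at a time:
  Start: x ≡ 8 (mod 16).
  Combine with x ≡ 6 (mod 17); new modulus lcm = 272.
    Write x = 8 + 16·t and substitute into x ≡ 6 (mod 17): 16·t ≡ 6 − 8 = -2 (mod 17).
    Reduce coefficients mod 17: 16·t ≡ 15 (mod 17).
    The inverse of 16 mod 17 is 16 (since 16·16 = 256 = 15·17 + 1), so t ≡ 16·15 = 240 ≡ 2 (mod 17).
    Then x = 8 + 16·2 = 40, valid modulo lcm(16, 17) = 272: x ≡ 40 (mod 272).
  Combine with x ≡ 3 (mod 9); new modulus lcm = 2448.
    Write x = 40 + 272·t and substitute into x ≡ 3 (mod 9): 272·t ≡ 3 − 40 = -37 (mod 9).
    Reduce coefficients mod 9: 2·t ≡ 8 (mod 9).
    The inverse of 2 mod 9 is 5 (since 2·5 = 10 = 1·9 + 1), so t ≡ 5·8 = 40 ≡ 4 (mod 9).
    Then x = 40 + 272·4 = 1128, valid modulo lcm(272, 9) = 2448: x ≡ 1128 (mod 2448).
  Combine with x ≡ 9 (mod 19); new modulus lcm = 46512.
    Write x = 1128 + 2448·t and substitute into x ≡ 9 (mod 19): 2448·t ≡ 9 − 1128 = -1119 (mod 19).
    Reduce coefficients mod 19: 16·t ≡ 2 (mod 19).
    The inverse of 16 mod 19 is 6 (since 16·6 = 96 = 5·19 + 1), so t ≡ 6·2 = 12 ≡ 12 (mod 19).
    Then x = 1128 + 2448·12 = 30504, valid modulo lcm(2448, 19) = 46512: x ≡ 30504 (mod 46512).
Verify against each original: 30504 mod 16 = 8, 30504 mod 17 = 6, 30504 mod 9 = 3, 30504 mod 19 = 9.

x ≡ 30504 (mod 46512).


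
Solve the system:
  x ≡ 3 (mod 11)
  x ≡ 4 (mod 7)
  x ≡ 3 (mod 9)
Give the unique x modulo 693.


Moduli 11, 7, 9 are pairwise coprime; by CRT there is a unique solution modulo M = 11 · 7 · 9 = 693.
Solve pairwise, accumulating the modulus:
  Start with x ≡ 3 (mod 11).
  Combine with x ≡ 4 (mod 7): since gcd(11, 7) = 1, we get a unique residue mod 77.
    Write x = 3 + 11·t and substitute into x ≡ 4 (mod 7): 11·t ≡ 4 − 3 = 1 (mod 7).
    Reduce coefficients mod 7: 4·t ≡ 1 (mod 7).
    The inverse of 4 mod 7 is 2 (since 4·2 = 8 = 1·7 + 1), so t ≡ 2·1 = 2 ≡ 2 (mod 7).
    Then x = 3 + 11·2 = 25, valid modulo lcm(11, 7) = 77: x ≡ 25 (mod 77).
  Combine with x ≡ 3 (mod 9): since gcd(77, 9) = 1, we get a unique residue mod 693.
    Write x = 25 + 77·t and substitute into x ≡ 3 (mod 9): 77·t ≡ 3 − 25 = -22 (mod 9).
    Reduce coefficients mod 9: 5·t ≡ 5 (mod 9).
    The inverse of 5 mod 9 is 2 (since 5·2 = 10 = 1·9 + 1), so t ≡ 2·5 = 10 ≡ 1 (mod 9).
    Then x = 25 + 77·1 = 102, valid modulo lcm(77, 9) = 693: x ≡ 102 (mod 693).
Verify: 102 mod 11 = 3 ✓, 102 mod 7 = 4 ✓, 102 mod 9 = 3 ✓.

x ≡ 102 (mod 693).


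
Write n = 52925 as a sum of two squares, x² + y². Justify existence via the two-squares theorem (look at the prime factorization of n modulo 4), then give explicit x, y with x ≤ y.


Step 1: Factor n = 52925 = 5^2 · 29 · 73.
Step 2: Check the mod-4 condition on each prime factor: 5 ≡ 1 (mod 4), exponent 2; 29 ≡ 1 (mod 4), exponent 1; 73 ≡ 1 (mod 4), exponent 1.
All primes ≡ 3 (mod 4) appear to even exponent (or don't appear), so by the two-squares theorem n IS expressible as a sum of two squares.
Step 3: Build a representation. Group n = k² · m with k = 5 and m = 29 · 73 = 2117 (a product of primes ≡ 1 (mod 4)); a representation of m scales to one of n via (k·x)² + (k·y)² = k²(x² + y²). Each prime p ≡ 1 (mod 4) is itself a sum of two squares; find a² by testing p − a² for a perfect square:
  29: 29 − 1² = 28, 29 − 2² = 25 = 5² ⇒ 29 = 2² + 5².
  73: 73 − 1² = 72, 73 − 2² = 69, 73 − 3² = 64 = 8² ⇒ 73 = 3² + 8².
  Combine using the Brahmagupta–Fibonacci identity (a² + b²)(c² + d²) = (ac − bd)² + (ad + bc)² = (ac + bd)² + (ad − bc)²:
  29 · 73 = 2117: from (2² + 5²)(3² + 8²), take (2·3 − 5·8, 2·8 + 5·3) = (6 − 40, 16 + 15) = (-34, 31); dropping signs (only squares matter) gives (34, 31); check 34² + 31² = 1156 + 961 = 2117 ✓.
  Scale by k = 5: (5·34, 5·31) = (170, 155).
Step 4: Order so x ≤ y and verify: 155² + 170² = 24025 + 28900 = 52925 = n. ✓

n = 52925 = 155² + 170² (one valid representation with x ≤ y).


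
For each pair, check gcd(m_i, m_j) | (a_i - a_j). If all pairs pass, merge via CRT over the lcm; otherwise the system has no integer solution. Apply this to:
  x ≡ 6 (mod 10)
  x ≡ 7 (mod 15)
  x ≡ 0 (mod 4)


Moduli 10, 15, 4 are not pairwise coprime, so CRT works modulo lcm(m_i) when all pairwise compatibility conditions hold.
Pairwise compatibility: gcd(m_i, m_j) must divide a_i - a_j for every pair.
Merge one congruence at a time:
  Start: x ≡ 6 (mod 10).
  Combine with x ≡ 7 (mod 15): gcd(10, 15) = 5, and 7 - 6 = 1 is NOT divisible by 5.
    ⇒ system is inconsistent (no integer solution).

No solution (the system is inconsistent).


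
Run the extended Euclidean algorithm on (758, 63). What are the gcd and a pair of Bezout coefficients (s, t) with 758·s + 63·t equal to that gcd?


Euclidean algorithm on (758, 63) — divide until remainder is 0:
  758 = 12 · 63 + 2
  63 = 31 · 2 + 1
  2 = 2 · 1 + 0
gcd(758, 63) = 1.
Track Bezout coefficients alongside the remainders: start with r₀ = 758 = a·1 + b·0 (s = 1, t = 0) and r₁ = 63 = a·0 + b·1 (s = 0, t = 1); each new remainder r_{k+1} = r_{k-1} − q_k·r_k inherits s_{k+1} = s_{k-1} − q_k·s_k, t_{k+1} = t_{k-1} − q_k·t_k, so r_k = a·s_k + b·t_k at every step:
  q = 12: r = 2, s = 1 − 12·0 = 1, t = 0 − 12·1 = -12  (check: 758·1 + 63·(-12) = 2)
  q = 31: r = 1, s = 0 − 31·1 = -31, t = 1 − 31·(-12) = 373  (check: 758·(-31) + 63·373 = 1)
The row with r = 1 (the gcd) gives the Bezout coefficients s = -31, t = 373.
Result: 758 · (-31) + 63 · (373) = 1.

gcd(758, 63) = 1; s = -31, t = 373 (check: 758·(-31) + 63·373 = 1).


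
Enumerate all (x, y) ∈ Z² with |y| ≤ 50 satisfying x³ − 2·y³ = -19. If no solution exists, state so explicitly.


The equation is x³ - 2y³ = -19. For fixed y, x³ = 2·y³ − 19, so a solution requires the RHS to be a perfect cube.
Strategy: iterate y from -50 to 50, compute RHS = 2·y³ − 19, and check whether it is a (positive or negative) perfect cube.
Check small values of y:
  y = 0: RHS = -19 is not a perfect cube.
  y = 1: RHS = -17 is not a perfect cube.
  y = -1: RHS = -21 is not a perfect cube.
  y = 2: RHS = -3 is not a perfect cube.
  y = -2: RHS = -35 is not a perfect cube.
  y = 3: RHS = 35 is not a perfect cube.
  y = -3: RHS = -73 is not a perfect cube.
Continuing the search up to |y| = 50 finds no solutions either.
No (x, y) in the scanned range satisfies the equation.

No integer solutions with |y| ≤ 50.


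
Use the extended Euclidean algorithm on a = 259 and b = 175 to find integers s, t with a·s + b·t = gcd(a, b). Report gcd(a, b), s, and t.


Euclidean algorithm on (259, 175) — divide until remainder is 0:
  259 = 1 · 175 + 84
  175 = 2 · 84 + 7
  84 = 12 · 7 + 0
gcd(259, 175) = 7.
Track Bezout coefficients alongside the remainders: start with r₀ = 259 = a·1 + b·0 (s = 1, t = 0) and r₁ = 175 = a·0 + b·1 (s = 0, t = 1); each new remainder r_{k+1} = r_{k-1} − q_k·r_k inherits s_{k+1} = s_{k-1} − q_k·s_k, t_{k+1} = t_{k-1} − q_k·t_k, so r_k = a·s_k + b·t_k at every step:
  q = 1: r = 84, s = 1 − 1·0 = 1, t = 0 − 1·1 = -1  (check: 259·1 + 175·(-1) = 84)
  q = 2: r = 7, s = 0 − 2·1 = -2, t = 1 − 2·(-1) = 3  (check: 259·(-2) + 175·3 = 7)
The row with r = 7 (the gcd) gives the Bezout coefficients s = -2, t = 3.
Result: 259 · (-2) + 175 · (3) = 7.

gcd(259, 175) = 7; s = -2, t = 3 (check: 259·(-2) + 175·3 = 7).


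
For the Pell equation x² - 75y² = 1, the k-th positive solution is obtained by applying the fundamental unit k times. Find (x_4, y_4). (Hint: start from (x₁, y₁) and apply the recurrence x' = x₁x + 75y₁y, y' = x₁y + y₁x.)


Step 1: Find the fundamental solution (x₁, y₁) of x² - 75y² = 1.
  Expand √75 as a continued fraction. a₀ = ⌊√75⌋ = 8; iterate m_{k+1} = d_k·a_k − m_k, d_{k+1} = (75 − m_{k+1}²)/d_k, a_{k+1} = ⌊(a₀ + m_{k+1})/d_{k+1}⌋ (starting m₀ = 0, d₀ = 1), with convergents p_k = a_k·p_{k-1} + p_{k-2}, q_k = a_k·q_{k-1} + q_{k-2} (p₋₁ = 1, q₋₁ = 0):
  k = 0: a₀ = 8; p₀/q₀ = 8/1; p₀² − 75·q₀² = 64 − 75 = -11.
  k = 1: m = 8, d = 11, a = ⌊(8 + 8)/11⌋ = 1; p/q = (1·8 + 1)/(1·1 + 0) = 9/1; p² − 75·q² = 81 − 75 = 6.
  k = 2: m = 3, d = 6, a = ⌊(8 + 3)/6⌋ = 1; p/q = (1·9 + 8)/(1·1 + 1) = 17/2; p² − 75·q² = 289 − 300 = -11.
  k = 3: m = 3, d = 11, a = ⌊(8 + 3)/11⌋ = 1; p/q = (1·17 + 9)/(1·2 + 1) = 26/3; p² − 75·q² = 676 − 675 = 1.
  The first convergent with p² − 75·q² = 1 gives the fundamental solution (x₁, y₁) = (26, 3).
Step 2: Apply the recurrence (x_{n+1}, y_{n+1}) = (x₁x_n + 75y₁y_n, x₁y_n + y₁x_n) repeatedly.
  From (x_1, y_1) = (26, 3): x_2 = 26·26 + 75·3·3 = 1351; y_2 = 26·3 + 3·26 = 156.
  From (x_2, y_2) = (1351, 156): x_3 = 26·1351 + 75·3·156 = 70226; y_3 = 26·156 + 3·1351 = 8109.
  From (x_3, y_3) = (70226, 8109): x_4 = 26·70226 + 75·3·8109 = 3650401; y_4 = 26·8109 + 3·70226 = 421512.
Step 3: Verify x_4² - 75·y_4² = 13325427460801 - 13325427460800 = 1 (should be 1). ✓

(x_1, y_1) = (26, 3); (x_4, y_4) = (3650401, 421512).


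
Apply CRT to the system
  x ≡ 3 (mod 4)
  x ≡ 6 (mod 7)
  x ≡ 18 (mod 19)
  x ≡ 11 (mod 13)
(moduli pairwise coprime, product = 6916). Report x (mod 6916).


Product of moduli M = 4 · 7 · 19 · 13 = 6916.
Merge one congruence at a time:
  Start: x ≡ 3 (mod 4).
  Combine with x ≡ 6 (mod 7); new modulus lcm = 28.
    Write x = 3 + 4·t and substitute into x ≡ 6 (mod 7): 4·t ≡ 6 − 3 = 3 (mod 7).
    The inverse of 4 mod 7 is 2 (since 4·2 = 8 = 1·7 + 1), so t ≡ 2·3 = 6 ≡ 6 (mod 7).
    Then x = 3 + 4·6 = 27, valid modulo lcm(4, 7) = 28: x ≡ 27 (mod 28).
  Combine with x ≡ 18 (mod 19); new modulus lcm = 532.
    Write x = 27 + 28·t and substitute into x ≡ 18 (mod 19): 28·t ≡ 18 − 27 = -9 (mod 19).
    Reduce coefficients mod 19: 9·t ≡ 10 (mod 19).
    The inverse of 9 mod 19 is 17 (since 9·17 = 153 = 8·19 + 1), so t ≡ 17·10 = 170 ≡ 18 (mod 19).
    Then x = 27 + 28·18 = 531, valid modulo lcm(28, 19) = 532: x ≡ 531 (mod 532).
  Combine with x ≡ 11 (mod 13); new modulus lcm = 6916.
    Write x = 531 + 532·t and substitute into x ≡ 11 (mod 13): 532·t ≡ 11 − 531 = -520 (mod 13).
    Reduce coefficients mod 13: 12·t ≡ 0 (mod 13).
    The inverse of 12 mod 13 is 12 (since 12·12 = 144 = 11·13 + 1), so t ≡ 12·0 = 0 ≡ 0 (mod 13).
    Then x = 531 + 532·0 = 531, valid modulo lcm(532, 13) = 6916: x ≡ 531 (mod 6916).
Verify against each original: 531 mod 4 = 3, 531 mod 7 = 6, 531 mod 19 = 18, 531 mod 13 = 11.

x ≡ 531 (mod 6916).


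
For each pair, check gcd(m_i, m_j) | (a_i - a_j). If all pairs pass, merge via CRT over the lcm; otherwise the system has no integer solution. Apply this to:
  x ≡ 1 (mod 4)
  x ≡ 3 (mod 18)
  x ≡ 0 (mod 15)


Moduli 4, 18, 15 are not pairwise coprime, so CRT works modulo lcm(m_i) when all pairwise compatibility conditions hold.
Pairwise compatibility: gcd(m_i, m_j) must divide a_i - a_j for every pair.
Merge one congruence at a time:
  Start: x ≡ 1 (mod 4).
  Combine with x ≡ 3 (mod 18): gcd(4, 18) = 2; 3 - 1 = 2, which IS divisible by 2, so compatible.
    Write x = 1 + 4·t and substitute into x ≡ 3 (mod 18): 4·t ≡ 3 − 1 = 2 (mod 18).
    Divide the congruence (and modulus) by g = 2: 2·t ≡ 1 (mod 9).
    The inverse of 2 mod 9 is 5 (since 2·5 = 10 = 1·9 + 1), so t ≡ 5·1 = 5 ≡ 5 (mod 9).
    Then x = 1 + 4·5 = 21, valid modulo lcm(4, 18) = 36: x ≡ 21 (mod 36).
  Combine with x ≡ 0 (mod 15): gcd(36, 15) = 3; 0 - 21 = -21, which IS divisible by 3, so compatible.
    Write x = 21 + 36·t and substitute into x ≡ 0 (mod 15): 36·t ≡ 0 − 21 = -21 (mod 15).
    Divide the congruence (and modulus) by g = 3: 12·t ≡ -7 (mod 5).
    Reduce coefficients mod 5: 2·t ≡ 3 (mod 5).
    The inverse of 2 mod 5 is 3 (since 2·3 = 6 = 1·5 + 1), so t ≡ 3·3 = 9 ≡ 4 (mod 5).
    Then x = 21 + 36·4 = 165, valid modulo lcm(36, 15) = 180: x ≡ 165 (mod 180).
Verify: 165 mod 4 = 1, 165 mod 18 = 3, 165 mod 15 = 0.

x ≡ 165 (mod 180).


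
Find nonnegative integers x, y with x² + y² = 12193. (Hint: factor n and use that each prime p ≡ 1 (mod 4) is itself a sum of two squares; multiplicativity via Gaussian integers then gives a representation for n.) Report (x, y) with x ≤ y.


Step 1: Factor n = 12193 = 89 · 137.
Step 2: Check the mod-4 condition on each prime factor: 89 ≡ 1 (mod 4), exponent 1; 137 ≡ 1 (mod 4), exponent 1.
All primes ≡ 3 (mod 4) appear to even exponent (or don't appear), so by the two-squares theorem n IS expressible as a sum of two squares.
Step 3: Build a representation. Here n = 89 · 137 is a product of primes ≡ 1 (mod 4). Each prime p ≡ 1 (mod 4) is itself a sum of two squares; find a² by testing p − a² for a perfect square:
  89: 89 − 1² = 88, 89 − 2² = 85, 89 − 3² = 80, 89 − 4² = 73, 89 − 5² = 64 = 8² ⇒ 89 = 5² + 8².
  137: 137 − 1² = 136, 137 − 2² = 133, 137 − 3² = 128, 137 − 4² = 121 = 11² ⇒ 137 = 4² + 11².
  Combine using the Brahmagupta–Fibonacci identity (a² + b²)(c² + d²) = (ac − bd)² + (ad + bc)² = (ac + bd)² + (ad − bc)²:
  89 · 137 = 12193: from (5² + 8²)(4² + 11²), take (5·4 − 8·11, 5·11 + 8·4) = (20 − 88, 55 + 32) = (-68, 87); dropping signs (only squares matter) gives (68, 87); check 68² + 87² = 4624 + 7569 = 12193 ✓.
Step 4: Order so x ≤ y and verify: 68² + 87² = 4624 + 7569 = 12193 = n. ✓

n = 12193 = 68² + 87² (one valid representation with x ≤ y).


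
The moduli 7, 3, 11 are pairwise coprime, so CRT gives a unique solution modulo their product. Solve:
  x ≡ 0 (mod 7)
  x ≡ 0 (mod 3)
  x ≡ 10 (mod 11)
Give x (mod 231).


Moduli 7, 3, 11 are pairwise coprime; by CRT there is a unique solution modulo M = 7 · 3 · 11 = 231.
Solve pairwise, accumulating the modulus:
  Start with x ≡ 0 (mod 7).
  Combine with x ≡ 0 (mod 3): since gcd(7, 3) = 1, we get a unique residue mod 21.
    Write x = 0 + 7·t and substitute into x ≡ 0 (mod 3): 7·t ≡ 0 − 0 = 0 (mod 3).
    Reduce coefficients mod 3: 1·t ≡ 0 (mod 3).
    So t ≡ 0 (mod 3).
    Then x = 0 + 7·0 = 0, valid modulo lcm(7, 3) = 21: x ≡ 0 (mod 21).
  Combine with x ≡ 10 (mod 11): since gcd(21, 11) = 1, we get a unique residue mod 231.
    Write x = 0 + 21·t and substitute into x ≡ 10 (mod 11): 21·t ≡ 10 − 0 = 10 (mod 11).
    Reduce coefficients mod 11: 10·t ≡ 10 (mod 11).
    The inverse of 10 mod 11 is 10 (since 10·10 = 100 = 9·11 + 1), so t ≡ 10·10 = 100 ≡ 1 (mod 11).
    Then x = 0 + 21·1 = 21, valid modulo lcm(21, 11) = 231: x ≡ 21 (mod 231).
Verify: 21 mod 7 = 0 ✓, 21 mod 3 = 0 ✓, 21 mod 11 = 10 ✓.

x ≡ 21 (mod 231).


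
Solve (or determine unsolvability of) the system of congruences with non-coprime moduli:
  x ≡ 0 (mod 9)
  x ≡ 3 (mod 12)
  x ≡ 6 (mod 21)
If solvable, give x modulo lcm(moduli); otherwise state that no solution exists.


Moduli 9, 12, 21 are not pairwise coprime, so CRT works modulo lcm(m_i) when all pairwise compatibility conditions hold.
Pairwise compatibility: gcd(m_i, m_j) must divide a_i - a_j for every pair.
Merge one congruence at a time:
  Start: x ≡ 0 (mod 9).
  Combine with x ≡ 3 (mod 12): gcd(9, 12) = 3; 3 - 0 = 3, which IS divisible by 3, so compatible.
    Write x = 0 + 9·t and substitute into x ≡ 3 (mod 12): 9·t ≡ 3 − 0 = 3 (mod 12).
    Divide the congruence (and modulus) by g = 3: 3·t ≡ 1 (mod 4).
    The inverse of 3 mod 4 is 3 (since 3·3 = 9 = 2·4 + 1), so t ≡ 3·1 = 3 ≡ 3 (mod 4).
    Then x = 0 + 9·3 = 27, valid modulo lcm(9, 12) = 36: x ≡ 27 (mod 36).
  Combine with x ≡ 6 (mod 21): gcd(36, 21) = 3; 6 - 27 = -21, which IS divisible by 3, so compatible.
    Write x = 27 + 36·t and substitute into x ≡ 6 (mod 21): 36·t ≡ 6 − 27 = -21 (mod 21).
    Divide the congruence (and modulus) by g = 3: 12·t ≡ -7 (mod 7).
    Reduce coefficients mod 7: 5·t ≡ 0 (mod 7).
    The inverse of 5 mod 7 is 3 (since 5·3 = 15 = 2·7 + 1), so t ≡ 3·0 = 0 ≡ 0 (mod 7).
    Then x = 27 + 36·0 = 27, valid modulo lcm(36, 21) = 252: x ≡ 27 (mod 252).
Verify: 27 mod 9 = 0, 27 mod 12 = 3, 27 mod 21 = 6.

x ≡ 27 (mod 252).
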